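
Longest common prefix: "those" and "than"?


Word 1: "those"
Word 2: "than"
Comparing from start:
  Pos 0: 't' == 't'
  Pos 1: 'h' == 'h'
  Pos 2: 'o' != 'a' (stop)
LCP = "th" (length 2)


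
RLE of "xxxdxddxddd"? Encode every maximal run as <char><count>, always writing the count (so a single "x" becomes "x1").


String: "xxxdxddxddd"
Scanning for consecutive runs:
  'x' x 3
  'd' x 1
  'x' x 1
  'd' x 2
  'x' x 1
  'd' x 3
RLE = "x3d1x1d2x1d3"


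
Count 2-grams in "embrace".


Word: "embrace" (length 7)
Number of 2-grams = length - 2 + 1 = 7 - 2 + 1
= 6


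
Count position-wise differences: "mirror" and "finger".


Comparing character by character (same length = 6):
  Pos 0: 'm' vs 'f' !=
  Pos 1: 'i' vs 'i' =
  Pos 2: 'r' vs 'n' !=
  Pos 3: 'r' vs 'g' !=
  Pos 4: 'o' vs 'e' !=
  Pos 5: 'r' vs 'r' =
Hamming distance = 4


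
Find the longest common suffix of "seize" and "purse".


Word 1: "seize"
Word 2: "purse"
Comparing from end:
  Pos -1: 'e' == 'e'
  Pos -2: 'z' != 's' (stop)
LCS = "e" (length 1)


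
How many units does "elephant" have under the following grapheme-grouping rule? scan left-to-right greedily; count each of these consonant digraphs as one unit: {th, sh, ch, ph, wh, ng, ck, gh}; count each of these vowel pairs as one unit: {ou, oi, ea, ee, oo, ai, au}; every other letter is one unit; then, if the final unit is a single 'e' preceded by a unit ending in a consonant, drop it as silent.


Word: "elephant" (8 letters)
Left-to-right scan:
  (1) 'e' (letter)
  (2) 'l' (letter)
  (3) 'e' (letter)
  (4) 'ph' (digraph)
  (5) 'a' (letter)
  (6) 'n' (letter)
  (7) 't' (letter)
Units from scan: 7
Sound units = 7 units


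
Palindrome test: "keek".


Word: "keek"
Reversed: "keek"
Forward == Backward? keek == keek
Palindrome = Yes


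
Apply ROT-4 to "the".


Word: "the"
Shift: 4
Each letter → (letter + shift) mod 26:
  't' (19) + 4 = 23 → 'x'
  'h' (7) + 4 = 11 → 'l'
  'e' (4) + 4 = 8 → 'i'
Result = "xli"


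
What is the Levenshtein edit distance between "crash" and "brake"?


Word 1: "crash" (length 5)
Word 2: "brake" (length 5)
One optimal edit sequence (insert/delete/substitute each cost 1):
  1. substitute 'c' -> 'b'  (+1)
  2. keep 'r'
  3. keep 'a'
  4. substitute 's' -> 'k'  (+1)
  5. substitute 'h' -> 'e'  (+1)
Total edit operations: 3
Edit distance = 3


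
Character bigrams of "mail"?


Word: "mail" (length 4)
Number of bigrams = 4 - 2 + 1 = 3
  Position 0: "ma"
  Position 1: "ai"
  Position 2: "il"
Bigrams = "ma", "ai", "il"


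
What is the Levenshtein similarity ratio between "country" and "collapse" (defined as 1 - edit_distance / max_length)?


Word 1: "country" (length 7)
Word 2: "collapse" (length 8)
One optimal edit sequence:
  1. keep 'c'
  2. keep 'o'
  3. insert 'l'  (+1)
  4. substitute 'u' -> 'l'  (+1)
  5. substitute 'n' -> 'a'  (+1)
  6. substitute 't' -> 'p'  (+1)
  7. substitute 'r' -> 's'  (+1)
  8. substitute 'y' -> 'e'  (+1)
Edit distance = 6
Max length = max(7, 8) = 8
Similarity = 1 - 6/8
= 0.2500


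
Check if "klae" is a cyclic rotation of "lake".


Word: "lake", Candidate: "klae"
Method: check if candidate is substring of word+word
"lakelake" contains "klae"? No
Is rotation = No


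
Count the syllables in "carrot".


Word: "carrot"
Syllable breakdown: car-rot
Counting: 2 parts
= 2 syllables


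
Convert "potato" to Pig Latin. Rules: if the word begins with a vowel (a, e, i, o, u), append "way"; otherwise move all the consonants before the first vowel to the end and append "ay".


Word: "potato"
Starts with consonant(s) → move to end, add 'ay'
Consonant cluster: "p"
Pig Latin = "otatopay"


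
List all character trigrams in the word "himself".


Word: "himself" (length 7)
Number of trigrams = 7 - 3 + 1 = 5
  Position 0: "him"
  Position 1: "ims"
  Position 2: "mse"
  Position 3: "sel"
  Position 4: "elf"
Trigrams = "him", "ims", "mse", "sel", "elf"


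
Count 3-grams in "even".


Word: "even" (length 4)
Number of 3-grams = length - 3 + 1 = 4 - 3 + 1
= 2


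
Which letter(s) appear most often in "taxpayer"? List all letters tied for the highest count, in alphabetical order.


Word: "taxpayer"
Letter counts:
  'a': 2
  'e': 1
  'p': 1
  'r': 1
  't': 1
  'x': 1
  'y': 1
Maximum count = 2
Most frequent = 'a' (2 times each)


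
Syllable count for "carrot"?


Word: "carrot"
Syllable breakdown: car-rot
Counting: 2 parts
= 2 syllables


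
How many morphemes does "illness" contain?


Word: "illness"
Morphemes: ill | -ness
Each morpheme carries meaning
= 2 morphemes


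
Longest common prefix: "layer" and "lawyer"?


Word 1: "layer"
Word 2: "lawyer"
Comparing from start:
  Pos 0: 'l' == 'l'
  Pos 1: 'a' == 'a'
  Pos 2: 'y' != 'w' (stop)
LCP = "la" (length 2)


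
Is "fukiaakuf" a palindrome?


Word: "fukiaakuf"
Reversed: "fukaaikuf"
Forward == Backward? fukiaakuf != fukaaikuf
Palindrome = No


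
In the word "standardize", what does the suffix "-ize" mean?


Suffix: -ize
Example: standardize = standard + -ize
Meaning = to make


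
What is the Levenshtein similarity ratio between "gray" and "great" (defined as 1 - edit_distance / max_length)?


Word 1: "gray" (length 4)
Word 2: "great" (length 5)
One optimal edit sequence:
  1. keep 'g'
  2. keep 'r'
  3. insert 'e'  (+1)
  4. keep 'a'
  5. substitute 'y' -> 't'  (+1)
Edit distance = 2
Max length = max(4, 5) = 5
Similarity = 1 - 2/5
= 0.6000


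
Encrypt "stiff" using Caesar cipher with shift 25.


Word: "stiff"
Shift: 25
Each letter → (letter + shift) mod 26:
  's' (18) + 25 = 17 → 'r'
  't' (19) + 25 = 18 → 's'
  'i' (8) + 25 = 7 → 'h'
  'f' (5) + 25 = 4 → 'e'
  'f' (5) + 25 = 4 → 'e'
Result = "rshee"


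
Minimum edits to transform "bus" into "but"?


Word 1: "bus" (length 3)
Word 2: "but" (length 3)
One optimal edit sequence (insert/delete/substitute each cost 1):
  1. keep 'b'
  2. keep 'u'
  3. substitute 's' -> 't'  (+1)
Total edit operations: 1
Edit distance = 1


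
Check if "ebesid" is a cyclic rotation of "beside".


Word: "beside", Candidate: "ebesid"
Method: check if candidate is substring of word+word
"besidebeside" contains "ebesid"? Yes
Is rotation = Yes


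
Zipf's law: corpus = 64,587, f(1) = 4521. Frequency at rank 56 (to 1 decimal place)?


Zipf's law: f(r) = f(1) / r
f(1) = 4521
f(56) = 4521 / 56
= 80.7 occurrences


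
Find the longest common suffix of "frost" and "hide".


Word 1: "frost"
Word 2: "hide"
Comparing from end:
  Pos -1: 't' != 'e' (stop)
LCS = "" (length 0)


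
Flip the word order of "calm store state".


Original: "calm store state"
Words (1..n): calm | store | state
Reversed (n..1): state | store | calm
Result = "state store calm"


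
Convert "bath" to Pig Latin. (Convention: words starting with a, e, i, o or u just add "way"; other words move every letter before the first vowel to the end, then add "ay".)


Word: "bath"
Starts with consonant(s) → move to end, add 'ay'
Consonant cluster: "b"
Pig Latin = "athbay"


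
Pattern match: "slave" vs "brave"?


Pattern of "slave": [0, 1, 2, 3, 4]
Pattern of "brave": [0, 1, 2, 3, 4]
Patterns match
Same pattern = Yes


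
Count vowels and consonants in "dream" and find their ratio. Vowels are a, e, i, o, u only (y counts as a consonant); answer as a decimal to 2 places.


Word: "dream"
Vowels (a,e,i,o,u): 2
Consonants: 3
Ratio = 2/3
= 0.67


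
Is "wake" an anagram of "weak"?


Word 1: "weak" → sorted: aekw
Word 2: "wake" → sorted: aekw
Same letters? aekw == aekw
Anagram = Yes


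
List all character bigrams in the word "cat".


Word: "cat" (length 3)
Number of bigrams = 3 - 2 + 1 = 2
  Position 0: "ca"
  Position 1: "at"
Bigrams = "ca", "at"


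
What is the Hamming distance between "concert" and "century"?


Comparing character by character (same length = 7):
  Pos 0: 'c' vs 'c' =
  Pos 1: 'o' vs 'e' !=
  Pos 2: 'n' vs 'n' =
  Pos 3: 'c' vs 't' !=
  Pos 4: 'e' vs 'u' !=
  Pos 5: 'r' vs 'r' =
  Pos 6: 't' vs 'y' !=
Hamming distance = 4


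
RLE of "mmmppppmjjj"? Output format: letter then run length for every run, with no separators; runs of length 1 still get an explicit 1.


String: "mmmppppmjjj"
Scanning for consecutive runs:
  'm' x 3
  'p' x 4
  'm' x 1
  'j' x 3
RLE = "m3p4m1j3"


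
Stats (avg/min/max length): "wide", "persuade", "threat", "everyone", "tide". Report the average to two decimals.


Lengths: "wide"=4, "persuade"=8, "threat"=6, "everyone"=8, "tide"=4
Sum = 30, Count = 5
Average = 30/5 = 6.00
= avg=6.00, min=4, max=8


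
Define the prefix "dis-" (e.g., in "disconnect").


Prefix: dis-
Example: disconnect (dis- + connect)
Meaning = not / opposite


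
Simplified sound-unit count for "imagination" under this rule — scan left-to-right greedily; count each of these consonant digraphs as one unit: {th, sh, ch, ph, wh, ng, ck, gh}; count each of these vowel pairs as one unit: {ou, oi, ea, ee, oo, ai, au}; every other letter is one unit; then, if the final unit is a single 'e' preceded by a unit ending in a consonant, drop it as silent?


Word: "imagination" (11 letters)
Left-to-right scan:
  [1] 'i' (letter)
  [2] 'm' (letter)
  [3] 'a' (letter)
  [4] 'g' (letter)
  [5] 'i' (letter)
  [6] 'n' (letter)
  [7] 'a' (letter)
  [8] 't' (letter)
  [9] 'i' (letter)
  [10] 'o' (letter)
  [11] 'n' (letter)
Units from scan: 11
Sound units = 11 units


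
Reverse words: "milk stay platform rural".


Original: "milk stay platform rural"
Words (1..n): milk | stay | platform | rural
Reversed (n..1): rural | platform | stay | milk
Result = "rural platform stay milk"


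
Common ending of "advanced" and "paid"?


Word 1: "advanced"
Word 2: "paid"
Comparing from end:
  Pos -1: 'd' == 'd'
  Pos -2: 'e' != 'i' (stop)
LCS = "d" (length 1)


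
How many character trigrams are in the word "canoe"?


Word: "canoe" (length 5)
Number of 3-grams = length - 3 + 1 = 5 - 3 + 1
= 3


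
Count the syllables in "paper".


Word: "paper"
Syllable breakdown: pa · per
Counting: 2 parts
= 2 syllables


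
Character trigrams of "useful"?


Word: "useful" (length 6)
Number of trigrams = 6 - 3 + 1 = 4
  Position 0: "use"
  Position 1: "sef"
  Position 2: "efu"
  Position 3: "ful"
Trigrams = "use", "sef", "efu", "ful"


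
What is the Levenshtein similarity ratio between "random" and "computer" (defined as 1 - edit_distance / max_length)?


Word 1: "random" (length 6)
Word 2: "computer" (length 8)
One optimal edit sequence:
  1. insert 'c'  (+1)
  2. insert 'o'  (+1)
  3. substitute 'r' -> 'm'  (+1)
  4. substitute 'a' -> 'p'  (+1)
  5. substitute 'n' -> 'u'  (+1)
  6. substitute 'd' -> 't'  (+1)
  7. substitute 'o' -> 'e'  (+1)
  8. substitute 'm' -> 'r'  (+1)
Edit distance = 8
Max length = max(6, 8) = 8
Similarity = 1 - 8/8
= 0.0000


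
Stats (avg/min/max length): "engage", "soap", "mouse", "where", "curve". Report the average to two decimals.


Lengths: "engage"=6, "soap"=4, "mouse"=5, "where"=5, "curve"=5
Sum = 25, Count = 5
Average = 25/5 = 5.00
= avg=5.00, min=4, max=6


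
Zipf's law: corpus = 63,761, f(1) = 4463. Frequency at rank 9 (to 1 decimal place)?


Zipf's law: f(r) = f(1) / r
f(1) = 4463
f(9) = 4463 / 9
= 495.9 occurrences


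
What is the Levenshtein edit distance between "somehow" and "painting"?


Word 1: "somehow" (length 7)
Word 2: "painting" (length 8)
One optimal edit sequence (insert/delete/substitute each cost 1):
  1. insert 'p'  (+1)
  2. substitute 's' -> 'a'  (+1)
  3. substitute 'o' -> 'i'  (+1)
  4. substitute 'm' -> 'n'  (+1)
  5. substitute 'e' -> 't'  (+1)
  6. substitute 'h' -> 'i'  (+1)
  7. substitute 'o' -> 'n'  (+1)
  8. substitute 'w' -> 'g'  (+1)
Total edit operations: 8
Edit distance = 8


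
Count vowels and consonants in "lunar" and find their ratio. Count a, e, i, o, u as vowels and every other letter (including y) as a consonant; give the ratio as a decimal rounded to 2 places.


Word: "lunar"
Vowels (a,e,i,o,u): 2
Consonants: 3
Ratio = 2/3
= 0.67


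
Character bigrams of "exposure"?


Word: "exposure" (length 8)
Number of bigrams = 8 - 2 + 1 = 7
  Position 0: "ex"
  Position 1: "xp"
  Position 2: "po"
  Position 3: "os"
  Position 4: "su"
  Position 5: "ur"
  Position 6: "re"
Bigrams = "ex", "xp", "po", "os", "su", "ur", "re"


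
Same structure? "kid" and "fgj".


Pattern of "kid": [0, 1, 2]
Pattern of "fgj": [0, 1, 2]
Patterns match
Same pattern = Yes


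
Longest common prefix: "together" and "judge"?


Word 1: "together"
Word 2: "judge"
Comparing from start:
  Pos 0: 't' != 'j' (stop)
LCP = "" (length 0)


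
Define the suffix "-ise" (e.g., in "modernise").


Suffix: -ise
Example: modernise (modern + -ise)
Meaning = to make


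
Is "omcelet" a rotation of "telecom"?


Word: "telecom", Candidate: "omcelet"
Method: check if candidate is substring of word+word
"telecomtelecom" contains "omcelet"? No
Is rotation = No


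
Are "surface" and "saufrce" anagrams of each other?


Word 1: "surface" → sorted: acefrsu
Word 2: "saufrce" → sorted: acefrsu
Same letters? acefrsu == acefrsu
Anagram = Yes


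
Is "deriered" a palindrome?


Word: "deriered"
Reversed: "dereired"
Forward == Backward? deriered != dereired
Palindrome = No


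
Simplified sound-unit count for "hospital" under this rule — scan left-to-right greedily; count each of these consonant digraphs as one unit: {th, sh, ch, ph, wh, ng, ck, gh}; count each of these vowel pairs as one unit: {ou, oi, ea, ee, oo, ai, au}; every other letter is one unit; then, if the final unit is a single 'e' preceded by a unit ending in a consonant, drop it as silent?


Word: "hospital" (8 letters)
Left-to-right scan:
  1. 'h' (letter)
  2. 'o' (letter)
  3. 's' (letter)
  4. 'p' (letter)
  5. 'i' (letter)
  6. 't' (letter)
  7. 'a' (letter)
  8. 'l' (letter)
Units from scan: 8
Sound units = 8 units


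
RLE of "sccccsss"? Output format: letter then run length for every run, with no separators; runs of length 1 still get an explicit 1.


String: "sccccsss"
Scanning for consecutive runs:
  's' x 1
  'c' x 4
  's' x 3
RLE = "s1c4s3"


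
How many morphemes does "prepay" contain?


Word: "prepay"
Morphemes: pre- + pay
Each morpheme carries meaning
= 2 morphemes


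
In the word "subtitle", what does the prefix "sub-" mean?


Prefix: sub-
As in: subtitle -> sub- + title
Meaning = under / below


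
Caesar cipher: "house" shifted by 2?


Word: "house"
Shift: 2
Each letter → (letter + shift) mod 26:
  'h' (7) + 2 = 9 → 'j'
  'o' (14) + 2 = 16 → 'q'
  'u' (20) + 2 = 22 → 'w'
  's' (18) + 2 = 20 → 'u'
  'e' (4) + 2 = 6 → 'g'
Result = "jqwug"


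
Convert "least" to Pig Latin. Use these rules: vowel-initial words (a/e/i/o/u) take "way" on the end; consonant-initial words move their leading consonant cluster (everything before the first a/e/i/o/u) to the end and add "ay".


Word: "least"
Starts with consonant(s) → move to end, add 'ay'
Consonant cluster: "l"
Pig Latin = "eastlay"


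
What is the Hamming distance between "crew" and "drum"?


Comparing character by character (same length = 4):
  Pos 0: 'c' vs 'd' !=
  Pos 1: 'r' vs 'r' =
  Pos 2: 'e' vs 'u' !=
  Pos 3: 'w' vs 'm' !=
Hamming distance = 3


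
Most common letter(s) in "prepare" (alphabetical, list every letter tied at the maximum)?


Word: "prepare"
Letter counts:
  'a': 1
  'e': 2
  'p': 2
  'r': 2
Maximum count = 2
Most frequent = 'e', 'p', 'r' (2 times each)


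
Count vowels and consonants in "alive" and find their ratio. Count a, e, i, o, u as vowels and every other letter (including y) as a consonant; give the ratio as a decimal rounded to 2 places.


Word: "alive"
Vowels (a,e,i,o,u): 3
Consonants: 2
Ratio = 3/2
= 1.50


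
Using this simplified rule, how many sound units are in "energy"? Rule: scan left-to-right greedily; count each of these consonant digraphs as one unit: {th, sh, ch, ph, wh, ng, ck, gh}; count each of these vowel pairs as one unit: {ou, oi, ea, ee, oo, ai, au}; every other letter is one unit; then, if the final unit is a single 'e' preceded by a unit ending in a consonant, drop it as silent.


Word: "energy" (6 letters)
Left-to-right scan:
  1. 'e' (letter)
  2. 'n' (letter)
  3. 'e' (letter)
  4. 'r' (letter)
  5. 'g' (letter)
  6. 'y' (letter)
Units from scan: 6
Sound units = 6 units


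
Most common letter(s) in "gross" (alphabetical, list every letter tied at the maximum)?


Word: "gross"
Letter counts:
  'g': 1
  'o': 1
  'r': 1
  's': 2
Maximum count = 2
Most frequent = 's' (2 times each)


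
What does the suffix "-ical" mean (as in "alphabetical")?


Suffix: -ical
Example: alphabetical (alphabet + -ical)
Meaning = relating to


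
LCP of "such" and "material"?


Word 1: "such"
Word 2: "material"
Comparing from start:
  Pos 0: 's' != 'm' (stop)
LCP = "" (length 0)


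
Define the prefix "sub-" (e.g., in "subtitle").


Prefix: sub-
Example: subtitle = sub- + title
Meaning = under / below


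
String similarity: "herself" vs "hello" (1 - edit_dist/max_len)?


Word 1: "herself" (length 7)
Word 2: "hello" (length 5)
One optimal edit sequence:
  1. keep 'h'
  2. keep 'e'
  3. delete 'r'  (+1)
  4. delete 's'  (+1)
  5. substitute 'e' -> 'l'  (+1)
  6. keep 'l'
  7. substitute 'f' -> 'o'  (+1)
Edit distance = 4
Max length = max(7, 5) = 7
Similarity = 1 - 4/7
= 0.4286


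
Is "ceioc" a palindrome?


Word: "ceioc"
Reversed: "coiec"
Forward == Backward? ceioc != coiec
Palindrome = No


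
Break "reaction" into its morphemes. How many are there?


Word: "reaction"
Morphemes: re- + act + -ion
Each morpheme carries meaning
= 3 morphemes


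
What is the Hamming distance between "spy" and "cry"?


Comparing character by character (same length = 3):
  Pos 0: 's' vs 'c' !=
  Pos 1: 'p' vs 'r' !=
  Pos 2: 'y' vs 'y' =
Hamming distance = 2


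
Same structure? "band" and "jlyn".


Pattern of "band": [0, 1, 2, 3]
Pattern of "jlyn": [0, 1, 2, 3]
Patterns match
Same pattern = Yes


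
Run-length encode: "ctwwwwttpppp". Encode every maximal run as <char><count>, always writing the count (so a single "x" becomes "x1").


String: "ctwwwwttpppp"
Scanning for consecutive runs:
  'c' x 1
  't' x 1
  'w' x 4
  't' x 2
  'p' x 4
RLE = "c1t1w4t2p4"


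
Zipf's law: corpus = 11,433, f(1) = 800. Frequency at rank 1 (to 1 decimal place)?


Zipf's law: f(r) = f(1) / r
f(1) = 800
f(1) = 800 / 1
= 800.0 occurrences


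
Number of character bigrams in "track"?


Word: "track" (length 5)
Number of 2-grams = length - 2 + 1 = 5 - 2 + 1
= 4


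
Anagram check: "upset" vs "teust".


Word 1: "upset" → sorted: epstu
Word 2: "teust" → sorted: esttu
Same letters? epstu != esttu
Anagram = No


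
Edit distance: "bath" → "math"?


Word 1: "bath" (length 4)
Word 2: "math" (length 4)
One optimal edit sequence (insert/delete/substitute each cost 1):
  1. substitute 'b' -> 'm'  (+1)
  2. keep 'a'
  3. keep 't'
  4. keep 'h'
Total edit operations: 1
Edit distance = 1


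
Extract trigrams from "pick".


Word: "pick" (length 4)
Number of trigrams = 4 - 3 + 1 = 2
  Position 0: "pic"
  Position 1: "ick"
Trigrams = "pic", "ick"


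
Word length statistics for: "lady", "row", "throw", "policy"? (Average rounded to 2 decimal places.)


Lengths: "lady"=4, "row"=3, "throw"=5, "policy"=6
Sum = 18, Count = 4
Average = 18/4 = 4.50
= avg=4.50, min=3, max=6


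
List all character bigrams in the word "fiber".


Word: "fiber" (length 5)
Number of bigrams = 5 - 2 + 1 = 4
  Position 0: "fi"
  Position 1: "ib"
  Position 2: "be"
  Position 3: "er"
Bigrams = "fi", "ib", "be", "er"


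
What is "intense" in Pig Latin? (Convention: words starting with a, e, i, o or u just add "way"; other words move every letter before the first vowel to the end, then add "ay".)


Word: "intense"
Starts with vowel → add 'way'
Pig Latin = "intenseway"


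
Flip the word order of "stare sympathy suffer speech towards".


Original: "stare sympathy suffer speech towards"
Words (1..n): stare | sympathy | suffer | speech | towards
Reversed (n..1): towards | speech | suffer | sympathy | stare
Result = "towards speech suffer sympathy stare"


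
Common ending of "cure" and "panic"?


Word 1: "cure"
Word 2: "panic"
Comparing from end:
  Pos -1: 'e' != 'c' (stop)
LCS = "" (length 0)


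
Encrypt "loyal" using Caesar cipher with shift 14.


Word: "loyal"
Shift: 14
Each letter → (letter + shift) mod 26:
  'l' (11) + 14 = 25 → 'z'
  'o' (14) + 14 = 2 → 'c'
  'y' (24) + 14 = 12 → 'm'
  'a' (0) + 14 = 14 → 'o'
  'l' (11) + 14 = 25 → 'z'
Result = "zcmoz"


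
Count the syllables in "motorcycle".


Word: "motorcycle"
Syllable breakdown: mo-tor-cy-cle
Counting: 4 parts
= 4 syllables


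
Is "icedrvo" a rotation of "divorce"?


Word: "divorce", Candidate: "icedrvo"
Method: check if candidate is substring of word+word
"divorcedivorce" contains "icedrvo"? No
Is rotation = No


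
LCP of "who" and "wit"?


Word 1: "who"
Word 2: "wit"
Comparing from start:
  Pos 0: 'w' == 'w'
  Pos 1: 'h' != 'i' (stop)
LCP = "w" (length 1)


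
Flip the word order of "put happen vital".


Original: "put happen vital"
Words (1..n): put | happen | vital
Reversed (n..1): vital | happen | put
Result = "vital happen put"


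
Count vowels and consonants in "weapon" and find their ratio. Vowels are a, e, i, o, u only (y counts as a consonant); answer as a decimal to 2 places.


Word: "weapon"
Vowels (a,e,i,o,u): 3
Consonants: 3
Ratio = 3/3
= 1.00


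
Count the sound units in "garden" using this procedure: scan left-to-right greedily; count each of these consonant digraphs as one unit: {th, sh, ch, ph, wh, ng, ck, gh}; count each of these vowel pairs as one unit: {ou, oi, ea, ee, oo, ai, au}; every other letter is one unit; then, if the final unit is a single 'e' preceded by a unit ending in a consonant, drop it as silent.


Word: "garden" (6 letters)
Left-to-right scan:
  [1] 'g' (letter)
  [2] 'a' (letter)
  [3] 'r' (letter)
  [4] 'd' (letter)
  [5] 'e' (letter)
  [6] 'n' (letter)
Units from scan: 6
Sound units = 6 units


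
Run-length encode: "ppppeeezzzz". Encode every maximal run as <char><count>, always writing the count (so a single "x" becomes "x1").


String: "ppppeeezzzz"
Scanning for consecutive runs:
  'p' x 4
  'e' x 3
  'z' x 4
RLE = "p4e3z4"


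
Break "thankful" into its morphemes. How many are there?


Word: "thankful"
Morphemes: thank | -ful
Each morpheme carries meaning
= 2 morphemes


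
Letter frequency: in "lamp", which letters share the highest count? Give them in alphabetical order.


Word: "lamp"
Letter counts:
  'a': 1
  'l': 1
  'm': 1
  'p': 1
Maximum count = 1
Most frequent = 'a', 'l', 'm', 'p' (1 time each)


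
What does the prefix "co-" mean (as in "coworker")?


Prefix: co-
Example: coworker (co- + worker)
Meaning = together


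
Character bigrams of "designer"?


Word: "designer" (length 8)
Number of bigrams = 8 - 2 + 1 = 7
  Position 0: "de"
  Position 1: "es"
  Position 2: "si"
  Position 3: "ig"
  Position 4: "gn"
  Position 5: "ne"
  Position 6: "er"
Bigrams = "de", "es", "si", "ig", "gn", "ne", "er"


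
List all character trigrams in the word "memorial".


Word: "memorial" (length 8)
Number of trigrams = 8 - 3 + 1 = 6
  Position 0: "mem"
  Position 1: "emo"
  Position 2: "mor"
  Position 3: "ori"
  Position 4: "ria"
  Position 5: "ial"
Trigrams = "mem", "emo", "mor", "ori", "ria", "ial"


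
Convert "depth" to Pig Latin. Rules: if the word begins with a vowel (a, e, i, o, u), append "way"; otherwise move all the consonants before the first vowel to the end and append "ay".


Word: "depth"
Starts with consonant(s) → move to end, add 'ay'
Consonant cluster: "d"
Pig Latin = "epthday"


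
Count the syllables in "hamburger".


Word: "hamburger"
Syllable breakdown: ham · bur · ger
Counting: 3 parts
= 3 syllables


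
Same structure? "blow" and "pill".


Pattern of "blow": [0, 1, 2, 3]
Pattern of "pill": [0, 1, 2, 2]
Patterns do not match
Same pattern = No


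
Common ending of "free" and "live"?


Word 1: "free"
Word 2: "live"
Comparing from end:
  Pos -1: 'e' == 'e'
  Pos -2: 'e' != 'v' (stop)
LCS = "e" (length 1)


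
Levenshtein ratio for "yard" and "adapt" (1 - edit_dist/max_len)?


Word 1: "yard" (length 4)
Word 2: "adapt" (length 5)
One optimal edit sequence:
  1. insert 'a'  (+1)
  2. substitute 'y' -> 'd'  (+1)
  3. keep 'a'
  4. substitute 'r' -> 'p'  (+1)
  5. substitute 'd' -> 't'  (+1)
Edit distance = 4
Max length = max(4, 5) = 5
Similarity = 1 - 4/5
= 0.2000


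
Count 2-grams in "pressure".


Word: "pressure" (length 8)
Number of 2-grams = length - 2 + 1 = 8 - 2 + 1
= 7


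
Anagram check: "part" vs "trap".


Word 1: "part" → sorted: aprt
Word 2: "trap" → sorted: aprt
Same letters? aprt == aprt
Anagram = Yes


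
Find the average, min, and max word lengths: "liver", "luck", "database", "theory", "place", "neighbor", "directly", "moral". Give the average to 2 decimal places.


Lengths: "liver"=5, "luck"=4, "database"=8, "theory"=6, "place"=5, "neighbor"=8, "directly"=8, "moral"=5
Sum = 49, Count = 8
Average = 49/8 = 6.13
= avg=6.13, min=4, max=8


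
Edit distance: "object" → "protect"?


Word 1: "object" (length 6)
Word 2: "protect" (length 7)
One optimal edit sequence (insert/delete/substitute each cost 1):
  1. insert 'p'  (+1)
  2. substitute 'o' -> 'r'  (+1)
  3. substitute 'b' -> 'o'  (+1)
  4. substitute 'j' -> 't'  (+1)
  5. keep 'e'
  6. keep 'c'
  7. keep 't'
Total edit operations: 4
Edit distance = 4


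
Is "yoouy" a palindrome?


Word: "yoouy"
Reversed: "yuooy"
Forward == Backward? yoouy != yuooy
Palindrome = No


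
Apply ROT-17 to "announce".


Word: "announce"
Shift: 17
Each letter → (letter + shift) mod 26:
  'a' (0) + 17 = 17 → 'r'
  'n' (13) + 17 = 4 → 'e'
  'n' (13) + 17 = 4 → 'e'
  'o' (14) + 17 = 5 → 'f'
  'u' (20) + 17 = 11 → 'l'
  'n' (13) + 17 = 4 → 'e'
  'c' (2) + 17 = 19 → 't'
  'e' (4) + 17 = 21 → 'v'
Result = "reefletv"


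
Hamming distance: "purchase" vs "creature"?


Comparing character by character (same length = 8):
  Pos 0: 'p' vs 'c' !=
  Pos 1: 'u' vs 'r' !=
  Pos 2: 'r' vs 'e' !=
  Pos 3: 'c' vs 'a' !=
  Pos 4: 'h' vs 't' !=
  Pos 5: 'a' vs 'u' !=
  Pos 6: 's' vs 'r' !=
  Pos 7: 'e' vs 'e' =
Hamming distance = 7


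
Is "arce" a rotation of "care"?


Word: "care", Candidate: "arce"
Method: check if candidate is substring of word+word
"carecare" contains "arce"? No
Is rotation = No


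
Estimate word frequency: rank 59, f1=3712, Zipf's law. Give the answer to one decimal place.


Zipf's law: f(r) = f(1) / r
f(1) = 3712
f(59) = 3712 / 59
= 62.9 occurrences


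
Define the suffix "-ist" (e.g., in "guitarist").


Suffix: -ist
Example: guitarist = guitar + -ist
Meaning = one who practices


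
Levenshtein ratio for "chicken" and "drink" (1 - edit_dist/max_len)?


Word 1: "chicken" (length 7)
Word 2: "drink" (length 5)
One optimal edit sequence:
  1. substitute 'c' -> 'd'  (+1)
  2. substitute 'h' -> 'r'  (+1)
  3. keep 'i'
  4. substitute 'c' -> 'n'  (+1)
  5. keep 'k'
  6. delete 'e'  (+1)
  7. delete 'n'  (+1)
Edit distance = 5
Max length = max(7, 5) = 7
Similarity = 1 - 5/7
= 0.2857


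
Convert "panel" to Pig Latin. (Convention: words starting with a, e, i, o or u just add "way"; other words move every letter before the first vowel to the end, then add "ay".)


Word: "panel"
Starts with consonant(s) → move to end, add 'ay'
Consonant cluster: "p"
Pig Latin = "anelpay"


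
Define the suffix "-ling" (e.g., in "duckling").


Suffix: -ling
Example: duckling = duck + -ling
Meaning = small / young


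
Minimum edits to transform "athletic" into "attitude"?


Word 1: "athletic" (length 8)
Word 2: "attitude" (length 8)
One optimal edit sequence (insert/delete/substitute each cost 1):
  1. keep 'a'
  2. keep 't'
  3. substitute 'h' -> 't'  (+1)
  4. substitute 'l' -> 'i'  (+1)
  5. substitute 'e' -> 't'  (+1)
  6. substitute 't' -> 'u'  (+1)
  7. substitute 'i' -> 'd'  (+1)
  8. substitute 'c' -> 'e'  (+1)
Total edit operations: 6
Edit distance = 6


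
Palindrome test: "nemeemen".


Word: "nemeemen"
Reversed: "nemeemen"
Forward == Backward? nemeemen == nemeemen
Palindrome = Yes


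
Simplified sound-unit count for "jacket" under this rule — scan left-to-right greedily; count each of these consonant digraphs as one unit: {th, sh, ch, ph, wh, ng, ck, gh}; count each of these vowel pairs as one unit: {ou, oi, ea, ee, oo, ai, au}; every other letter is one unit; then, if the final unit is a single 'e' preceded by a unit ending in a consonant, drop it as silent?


Word: "jacket" (6 letters)
Left-to-right scan:
  (1) 'j' (letter)
  (2) 'a' (letter)
  (3) 'ck' (digraph)
  (4) 'e' (letter)
  (5) 't' (letter)
Units from scan: 5
Sound units = 5 units


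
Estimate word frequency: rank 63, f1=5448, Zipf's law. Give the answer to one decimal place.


Zipf's law: f(r) = f(1) / r
f(1) = 5448
f(63) = 5448 / 63
= 86.5 occurrences


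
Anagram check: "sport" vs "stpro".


Word 1: "sport" → sorted: oprst
Word 2: "stpro" → sorted: oprst
Same letters? oprst == oprst
Anagram = Yes


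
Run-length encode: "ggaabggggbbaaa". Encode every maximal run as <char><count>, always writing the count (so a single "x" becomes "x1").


String: "ggaabggggbbaaa"
Scanning for consecutive runs:
  'g' x 2
  'a' x 2
  'b' x 1
  'g' x 4
  'b' x 2
  'a' x 3
RLE = "g2a2b1g4b2a3"


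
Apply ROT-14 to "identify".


Word: "identify"
Shift: 14
Each letter → (letter + shift) mod 26:
  'i' (8) + 14 = 22 → 'w'
  'd' (3) + 14 = 17 → 'r'
  'e' (4) + 14 = 18 → 's'
  'n' (13) + 14 = 1 → 'b'
  't' (19) + 14 = 7 → 'h'
  'i' (8) + 14 = 22 → 'w'
  'f' (5) + 14 = 19 → 't'
  'y' (24) + 14 = 12 → 'm'
Result = "wrsbhwtm"


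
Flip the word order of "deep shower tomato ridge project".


Original: "deep shower tomato ridge project"
Words (1..n): deep | shower | tomato | ridge | project
Reversed (n..1): project | ridge | tomato | shower | deep
Result = "project ridge tomato shower deep"


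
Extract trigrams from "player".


Word: "player" (length 6)
Number of trigrams = 6 - 3 + 1 = 4
  Position 0: "pla"
  Position 1: "lay"
  Position 2: "aye"
  Position 3: "yer"
Trigrams = "pla", "lay", "aye", "yer"


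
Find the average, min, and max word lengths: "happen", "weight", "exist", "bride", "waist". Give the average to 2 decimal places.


Lengths: "happen"=6, "weight"=6, "exist"=5, "bride"=5, "waist"=5
Sum = 27, Count = 5
Average = 27/5 = 5.40
= avg=5.40, min=5, max=6


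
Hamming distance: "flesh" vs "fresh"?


Comparing character by character (same length = 5):
  Pos 0: 'f' vs 'f' =
  Pos 1: 'l' vs 'r' !=
  Pos 2: 'e' vs 'e' =
  Pos 3: 's' vs 's' =
  Pos 4: 'h' vs 'h' =
Hamming distance = 1


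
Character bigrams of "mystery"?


Word: "mystery" (length 7)
Number of bigrams = 7 - 2 + 1 = 6
  Position 0: "my"
  Position 1: "ys"
  Position 2: "st"
  Position 3: "te"
  Position 4: "er"
  Position 5: "ry"
Bigrams = "my", "ys", "st", "te", "er", "ry"


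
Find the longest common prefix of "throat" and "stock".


Word 1: "throat"
Word 2: "stock"
Comparing from start:
  Pos 0: 't' != 's' (stop)
LCP = "" (length 0)


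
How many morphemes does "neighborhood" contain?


Word: "neighborhood"
Morphemes: neighbor | -hood
Each morpheme carries meaning
= 2 morphemes


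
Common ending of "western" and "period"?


Word 1: "western"
Word 2: "period"
Comparing from end:
  Pos -1: 'n' != 'd' (stop)
LCS = "" (length 0)


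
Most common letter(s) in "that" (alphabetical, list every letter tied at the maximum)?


Word: "that"
Letter counts:
  'a': 1
  'h': 1
  't': 2
Maximum count = 2
Most frequent = 't' (2 times each)


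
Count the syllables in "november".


Word: "november"
Syllable breakdown: no / vem / ber
Counting: 3 parts
= 3 syllables


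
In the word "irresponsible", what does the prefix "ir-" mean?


Prefix: ir-
As in: irresponsible -> ir- + responsible
Meaning = not


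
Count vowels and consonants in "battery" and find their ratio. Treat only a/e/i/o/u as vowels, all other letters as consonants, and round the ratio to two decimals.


Word: "battery"
Vowels (a,e,i,o,u): 2
Consonants: 5
Ratio = 2/5
= 0.40


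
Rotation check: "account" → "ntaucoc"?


Word: "account", Candidate: "ntaucoc"
Method: check if candidate is substring of word+word
"accountaccount" contains "ntaucoc"? No
Is rotation = No


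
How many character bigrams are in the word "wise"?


Word: "wise" (length 4)
Number of 2-grams = length - 2 + 1 = 4 - 2 + 1
= 3


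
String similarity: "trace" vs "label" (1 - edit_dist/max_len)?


Word 1: "trace" (length 5)
Word 2: "label" (length 5)
One optimal edit sequence:
  1. delete 't'  (+1)
  2. substitute 'r' -> 'l'  (+1)
  3. keep 'a'
  4. substitute 'c' -> 'b'  (+1)
  5. keep 'e'
  6. insert 'l'  (+1)
Edit distance = 4
Max length = max(5, 5) = 5
Similarity = 1 - 4/5
= 0.2000


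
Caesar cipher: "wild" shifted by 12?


Word: "wild"
Shift: 12
Each letter → (letter + shift) mod 26:
  'w' (22) + 12 = 8 → 'i'
  'i' (8) + 12 = 20 → 'u'
  'l' (11) + 12 = 23 → 'x'
  'd' (3) + 12 = 15 → 'p'
Result = "iuxp"


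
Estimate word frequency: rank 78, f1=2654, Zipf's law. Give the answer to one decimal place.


Zipf's law: f(r) = f(1) / r
f(1) = 2654
f(78) = 2654 / 78
= 34.0 occurrences


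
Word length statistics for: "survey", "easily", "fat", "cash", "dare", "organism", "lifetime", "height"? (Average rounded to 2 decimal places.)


Lengths: "survey"=6, "easily"=6, "fat"=3, "cash"=4, "dare"=4, "organism"=8, "lifetime"=8, "height"=6
Sum = 45, Count = 8
Average = 45/8 = 5.63
= avg=5.63, min=3, max=8


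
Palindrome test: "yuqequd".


Word: "yuqequd"
Reversed: "duqequy"
Forward == Backward? yuqequd != duqequy
Palindrome = No


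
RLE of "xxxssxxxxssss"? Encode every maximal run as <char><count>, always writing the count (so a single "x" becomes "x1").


String: "xxxssxxxxssss"
Scanning for consecutive runs:
  'x' x 3
  's' x 2
  'x' x 4
  's' x 4
RLE = "x3s2x4s4"


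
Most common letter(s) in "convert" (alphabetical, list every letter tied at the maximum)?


Word: "convert"
Letter counts:
  'c': 1
  'e': 1
  'n': 1
  'o': 1
  'r': 1
  't': 1
  'v': 1
Maximum count = 1
Most frequent = 'c', 'e', 'n', 'o', 'r', 't', 'v' (1 time each)


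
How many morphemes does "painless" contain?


Word: "painless"
Morphemes: pain + -less
Each morpheme carries meaning
= 2 morphemes


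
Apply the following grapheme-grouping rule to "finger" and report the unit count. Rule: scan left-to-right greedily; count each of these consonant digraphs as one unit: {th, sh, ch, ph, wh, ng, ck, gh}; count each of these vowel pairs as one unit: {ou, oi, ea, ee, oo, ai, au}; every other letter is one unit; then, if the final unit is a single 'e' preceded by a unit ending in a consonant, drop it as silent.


Word: "finger" (6 letters)
Left-to-right scan:
  [1] 'f' (letter)
  [2] 'i' (letter)
  [3] 'ng' (digraph)
  [4] 'e' (letter)
  [5] 'r' (letter)
Units from scan: 5
Sound units = 5 units


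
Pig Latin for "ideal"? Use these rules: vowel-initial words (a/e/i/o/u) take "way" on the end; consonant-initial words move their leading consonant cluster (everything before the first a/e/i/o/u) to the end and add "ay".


Word: "ideal"
Starts with vowel → add 'way'
Pig Latin = "idealway"


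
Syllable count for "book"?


Word: "book"
Syllable breakdown: book
Counting: 1 part
= 1 syllable


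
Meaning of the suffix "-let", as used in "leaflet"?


Suffix: -let
Example: leaflet (leaf + -let)
Meaning = small


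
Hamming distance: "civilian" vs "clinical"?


Comparing character by character (same length = 8):
  Pos 0: 'c' vs 'c' =
  Pos 1: 'i' vs 'l' !=
  Pos 2: 'v' vs 'i' !=
  Pos 3: 'i' vs 'n' !=
  Pos 4: 'l' vs 'i' !=
  Pos 5: 'i' vs 'c' !=
  Pos 6: 'a' vs 'a' =
  Pos 7: 'n' vs 'l' !=
Hamming distance = 6


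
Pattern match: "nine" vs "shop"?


Pattern of "nine": [0, 1, 0, 2]
Pattern of "shop": [0, 1, 2, 3]
Patterns do not match
Same pattern = No


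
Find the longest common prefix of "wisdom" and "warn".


Word 1: "wisdom"
Word 2: "warn"
Comparing from start:
  Pos 0: 'w' == 'w'
  Pos 1: 'i' != 'a' (stop)
LCP = "w" (length 1)


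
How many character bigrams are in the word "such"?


Word: "such" (length 4)
Number of 2-grams = length - 2 + 1 = 4 - 2 + 1
= 3


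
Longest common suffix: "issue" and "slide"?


Word 1: "issue"
Word 2: "slide"
Comparing from end:
  Pos -1: 'e' == 'e'
  Pos -2: 'u' != 'd' (stop)
LCS = "e" (length 1)


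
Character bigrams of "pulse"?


Word: "pulse" (length 5)
Number of bigrams = 5 - 2 + 1 = 4
  Position 0: "pu"
  Position 1: "ul"
  Position 2: "ls"
  Position 3: "se"
Bigrams = "pu", "ul", "ls", "se"


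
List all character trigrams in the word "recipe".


Word: "recipe" (length 6)
Number of trigrams = 6 - 3 + 1 = 4
  Position 0: "rec"
  Position 1: "eci"
  Position 2: "cip"
  Position 3: "ipe"
Trigrams = "rec", "eci", "cip", "ipe"


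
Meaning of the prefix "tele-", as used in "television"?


Prefix: tele-
Example: television (tele- + vision)
Meaning = distant


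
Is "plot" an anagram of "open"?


Word 1: "open" → sorted: enop
Word 2: "plot" → sorted: lopt
Same letters? enop != lopt
Anagram = No


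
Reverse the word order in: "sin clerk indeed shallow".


Original: "sin clerk indeed shallow"
Words (1..n): sin | clerk | indeed | shallow
Reversed (n..1): shallow | indeed | clerk | sin
Result = "shallow indeed clerk sin"


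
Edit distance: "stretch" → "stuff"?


Word 1: "stretch" (length 7)
Word 2: "stuff" (length 5)
One optimal edit sequence (insert/delete/substitute each cost 1):
  1. keep 's'
  2. keep 't'
  3. delete 'r'  (+1)
  4. delete 'e'  (+1)
  5. substitute 't' -> 'u'  (+1)
  6. substitute 'c' -> 'f'  (+1)
  7. substitute 'h' -> 'f'  (+1)
Total edit operations: 5
Edit distance = 5


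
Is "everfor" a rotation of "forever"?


Word: "forever", Candidate: "everfor"
Method: check if candidate is substring of word+word
"foreverforever" contains "everfor"? Yes
Is rotation = Yes


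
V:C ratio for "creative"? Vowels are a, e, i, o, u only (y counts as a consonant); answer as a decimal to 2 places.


Word: "creative"
Vowels (a,e,i,o,u): 4
Consonants: 4
Ratio = 4/4
= 1.00


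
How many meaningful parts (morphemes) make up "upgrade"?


Word: "upgrade"
Morphemes: up- / grade
Each morpheme carries meaning
= 2 morphemes


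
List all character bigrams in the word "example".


Word: "example" (length 7)
Number of bigrams = 7 - 2 + 1 = 6
  Position 0: "ex"
  Position 1: "xa"
  Position 2: "am"
  Position 3: "mp"
  Position 4: "pl"
  Position 5: "le"
Bigrams = "ex", "xa", "am", "mp", "pl", "le"


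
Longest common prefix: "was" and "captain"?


Word 1: "was"
Word 2: "captain"
Comparing from start:
  Pos 0: 'w' != 'c' (stop)
LCP = "" (length 0)


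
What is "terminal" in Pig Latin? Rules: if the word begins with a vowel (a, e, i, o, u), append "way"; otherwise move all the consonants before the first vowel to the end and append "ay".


Word: "terminal"
Starts with consonant(s) → move to end, add 'ay'
Consonant cluster: "t"
Pig Latin = "erminaltay"


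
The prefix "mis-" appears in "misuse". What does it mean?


Prefix: mis-
Example: misuse = mis- + use
Meaning = wrongly


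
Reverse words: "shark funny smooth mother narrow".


Original: "shark funny smooth mother narrow"
Words (1..n): shark | funny | smooth | mother | narrow
Reversed (n..1): narrow | mother | smooth | funny | shark
Result = "narrow mother smooth funny shark"
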